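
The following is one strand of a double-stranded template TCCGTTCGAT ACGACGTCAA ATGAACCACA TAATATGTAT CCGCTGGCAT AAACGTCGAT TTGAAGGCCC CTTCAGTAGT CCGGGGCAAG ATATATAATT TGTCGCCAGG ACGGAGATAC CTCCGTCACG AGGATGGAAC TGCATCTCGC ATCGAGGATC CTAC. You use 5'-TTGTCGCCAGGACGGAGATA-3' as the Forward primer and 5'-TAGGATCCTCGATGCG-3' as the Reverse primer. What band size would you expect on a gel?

The forward primer matches the template at positions 100–119.
Reverse complement of the reverse primer: CGCATCGAGGATCCTA. This occurs on the top strand at positions 148–163.
Product length = (reverse-primer end) − (forward-primer start) + 1 = 163 − 100 + 1 = 64 bp.

64 bp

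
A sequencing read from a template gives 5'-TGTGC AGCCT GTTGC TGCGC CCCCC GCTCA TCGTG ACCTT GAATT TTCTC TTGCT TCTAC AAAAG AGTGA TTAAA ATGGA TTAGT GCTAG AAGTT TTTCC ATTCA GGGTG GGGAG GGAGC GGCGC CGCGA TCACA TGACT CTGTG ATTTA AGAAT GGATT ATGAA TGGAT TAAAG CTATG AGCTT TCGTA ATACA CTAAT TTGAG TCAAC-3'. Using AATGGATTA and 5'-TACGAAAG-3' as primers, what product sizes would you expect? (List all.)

The forward primer AATGGATTA matches the top strand at positions 75–83, 153–161, 164–172.
The reverse primer's reverse complement is CTTTCGTA, matching at positions 183–190.
Each forward site pairs with the reverse site to give a product ending at position 190: sizes 116, 38, 27 bp.

116 bp, 38 bp, 27 bp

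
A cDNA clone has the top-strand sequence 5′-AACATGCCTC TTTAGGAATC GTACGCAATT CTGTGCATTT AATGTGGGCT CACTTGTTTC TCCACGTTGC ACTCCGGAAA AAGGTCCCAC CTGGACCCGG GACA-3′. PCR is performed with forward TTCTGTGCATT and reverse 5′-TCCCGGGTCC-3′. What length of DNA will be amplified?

Forward primer TTCTGTGCATT is found on the top strand at positions 29–39.
Taking the reverse complement of TCCCGGGTCC gives GGACCCGGGA, found at positions 93–102 on the template; the primer anneals here to the top strand with its 3' end pointing upstream.
The product runs from position 29 to position 102, so its length is 102 − 29 + 1 = 74 bp.

74 bp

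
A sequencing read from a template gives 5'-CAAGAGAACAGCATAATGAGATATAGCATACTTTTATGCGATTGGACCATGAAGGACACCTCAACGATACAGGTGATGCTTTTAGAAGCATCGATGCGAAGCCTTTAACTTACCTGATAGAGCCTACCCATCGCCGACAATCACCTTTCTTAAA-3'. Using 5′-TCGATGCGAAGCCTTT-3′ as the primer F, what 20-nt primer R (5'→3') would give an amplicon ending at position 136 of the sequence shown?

5'-CGGCGATGGGTAGGCTCTAT-3'

The forward primer binds at positions 91–106; the product's 3' end on the top strand is position 136.
The reverse primer anneals to the top strand over positions 117–136, i.e. to ATAGAGCCTACCCATCGCCG.
Its sequence written 5'→3' is the reverse complement: CGGCGATGGGTAGGCTCTAT.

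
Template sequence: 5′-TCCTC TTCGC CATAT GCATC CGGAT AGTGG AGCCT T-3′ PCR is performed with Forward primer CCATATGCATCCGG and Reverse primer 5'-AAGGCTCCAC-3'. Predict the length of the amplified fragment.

Forward primer CCATATGCATCCGG is found on the top strand at positions 10–23.
The reverse primer's reverse complement is GTGGAGCCTT, which matches the template at positions 27–36.
Amplicon spans positions 10–36: 27 bp.

27 bp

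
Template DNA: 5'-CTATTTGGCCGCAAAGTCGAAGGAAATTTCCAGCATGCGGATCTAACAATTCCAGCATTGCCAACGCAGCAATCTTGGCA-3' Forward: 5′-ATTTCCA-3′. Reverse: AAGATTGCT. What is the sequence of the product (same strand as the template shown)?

The forward primer matches the template at positions 26–32.
Reverse complement of the reverse primer: AGCAATCTT. This occurs on the top strand at positions 68–76.
The product is the template from position 26 through 76 (51 bp).

5'-ATTTCCAGCATGCGGATCTAACAATTCCAGCATTGCCAACGCAGCAATCTT-3'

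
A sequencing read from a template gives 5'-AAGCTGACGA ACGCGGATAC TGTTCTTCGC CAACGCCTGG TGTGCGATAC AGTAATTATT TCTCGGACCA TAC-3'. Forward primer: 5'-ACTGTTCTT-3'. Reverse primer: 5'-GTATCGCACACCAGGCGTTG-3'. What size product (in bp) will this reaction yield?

Scanning the template, ACTGTTCTT occurs at positions 19–27; this primer anneals to the bottom strand there with its 3' end pointing downstream.
Taking the reverse complement of GTATCGCACACCAGGCGTTG gives CAACGCCTGGTGTGCGATAC, found at positions 31–50 on the template; the primer anneals here to the top strand with its 3' end pointing upstream.
The product runs from position 19 to position 50, so its length is 50 − 19 + 1 = 32 bp.

32 bp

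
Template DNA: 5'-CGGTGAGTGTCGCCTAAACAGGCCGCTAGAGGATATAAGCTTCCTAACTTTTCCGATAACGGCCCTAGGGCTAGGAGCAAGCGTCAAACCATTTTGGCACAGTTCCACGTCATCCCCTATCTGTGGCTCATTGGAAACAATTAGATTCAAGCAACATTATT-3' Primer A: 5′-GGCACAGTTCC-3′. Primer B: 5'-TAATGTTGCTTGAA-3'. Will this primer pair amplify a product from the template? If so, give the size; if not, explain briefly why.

Yes — a 64 bp product.

Primer A (GGCACAGTTCC) matches the top strand at positions 96–106; it acts as a forward primer.
Primer B's reverse complement is TTCAAGCAACATTA, matching the top strand at positions 146–159; it acts as a reverse primer.
The 3' ends face each other across positions 96–159, giving a 64 bp product.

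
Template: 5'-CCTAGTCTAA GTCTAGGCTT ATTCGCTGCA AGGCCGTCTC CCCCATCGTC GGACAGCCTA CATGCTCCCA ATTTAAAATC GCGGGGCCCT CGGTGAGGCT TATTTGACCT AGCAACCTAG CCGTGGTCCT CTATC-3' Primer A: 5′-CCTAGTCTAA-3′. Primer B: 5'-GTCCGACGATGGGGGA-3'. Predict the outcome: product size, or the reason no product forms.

Yes — a 54 bp product.

Primer A (CCTAGTCTAA) matches the top strand at positions 1–10; it acts as a forward primer.
Primer B's reverse complement is TCCCCCATCGTCGGAC, matching the top strand at positions 39–54; it acts as a reverse primer.
The 3' ends face each other across positions 1–54, giving a 54 bp product.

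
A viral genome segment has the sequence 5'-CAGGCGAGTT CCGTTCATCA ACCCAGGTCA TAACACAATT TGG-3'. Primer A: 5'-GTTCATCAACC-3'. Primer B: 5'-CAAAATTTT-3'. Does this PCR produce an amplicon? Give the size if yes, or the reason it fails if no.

Primer B (CAAAATTTT) does not match the top strand, and its reverse complement AAAATTTTG does not match either.
With no annealing site for primer B, no amplification occurs.

No product — primer B has no binding site in the template.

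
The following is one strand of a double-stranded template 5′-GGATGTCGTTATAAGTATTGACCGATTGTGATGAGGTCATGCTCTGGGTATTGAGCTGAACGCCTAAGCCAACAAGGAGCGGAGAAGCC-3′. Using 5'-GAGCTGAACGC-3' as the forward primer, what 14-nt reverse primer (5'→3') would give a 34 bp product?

5'-TTCTCCGCTCCTTG-3'

The forward primer binds at positions 53–63, so a 34 bp product ends at position 53 + 34 − 1 = 86.
The reverse primer anneals to the top strand over positions 73–86, i.e. to CAAGGAGCGGAGAA.
Its sequence written 5'→3' is the reverse complement: TTCTCCGCTCCTTG.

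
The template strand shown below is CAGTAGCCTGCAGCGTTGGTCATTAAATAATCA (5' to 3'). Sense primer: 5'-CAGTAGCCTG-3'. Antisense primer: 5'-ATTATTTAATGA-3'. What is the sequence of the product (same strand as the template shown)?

The forward primer matches the template at positions 1–10.
Taking the reverse complement of ATTATTTAATGA gives TCATTAAATAAT, found at positions 20–31 on the template; the primer anneals here to the top strand with its 3' end pointing upstream.
The product is the template from position 1 through 31 (31 bp).

5'-CAGTAGCCTGCAGCGTTGGTCATTAAATAAT-3'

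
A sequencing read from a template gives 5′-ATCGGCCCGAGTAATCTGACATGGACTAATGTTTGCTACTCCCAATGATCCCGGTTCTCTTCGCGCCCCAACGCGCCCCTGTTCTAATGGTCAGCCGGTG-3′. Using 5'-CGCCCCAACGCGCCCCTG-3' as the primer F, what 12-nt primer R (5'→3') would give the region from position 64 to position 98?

5'-CCGGCTGACCAT-3'

The product's 3' end on the top strand is position 98.
The reverse primer anneals to the top strand over positions 87–98, i.e. to ATGGTCAGCCGG.
Its sequence written 5'→3' is the reverse complement: CCGGCTGACCAT.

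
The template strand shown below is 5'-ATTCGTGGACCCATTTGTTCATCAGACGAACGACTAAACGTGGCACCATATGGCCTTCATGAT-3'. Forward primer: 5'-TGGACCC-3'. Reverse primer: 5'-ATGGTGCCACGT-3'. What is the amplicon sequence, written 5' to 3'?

The forward primer matches the template at positions 6–12.
Reverse complement of the reverse primer: ACGTGGCACCAT. This occurs on the top strand at positions 38–49.
The product is the template from position 6 through 49 (44 bp).

5'-TGGACCCATTTGTTCATCAGACGAACGACTAAACGTGGCACCAT-3'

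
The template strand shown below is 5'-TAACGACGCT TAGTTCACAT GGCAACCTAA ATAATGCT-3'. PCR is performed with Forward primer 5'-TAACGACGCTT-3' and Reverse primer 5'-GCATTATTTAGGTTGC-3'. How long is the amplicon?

37 bp

Scanning the template, TAACGACGCTT occurs at positions 1–11; this primer anneals to the bottom strand there with its 3' end pointing downstream.
Reverse complement of the reverse primer: GCAACCTAAATAATGC. This occurs on the top strand at positions 22–37.
Amplicon spans positions 1–37: 37 bp.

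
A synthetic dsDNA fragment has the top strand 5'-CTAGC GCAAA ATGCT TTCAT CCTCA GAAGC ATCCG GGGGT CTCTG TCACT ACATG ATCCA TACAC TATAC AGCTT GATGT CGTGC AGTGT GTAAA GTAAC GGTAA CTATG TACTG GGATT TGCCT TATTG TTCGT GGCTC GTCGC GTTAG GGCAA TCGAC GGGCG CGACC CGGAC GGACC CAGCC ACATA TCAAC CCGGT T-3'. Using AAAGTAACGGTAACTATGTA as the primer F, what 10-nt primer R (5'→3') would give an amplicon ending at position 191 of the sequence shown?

The forward primer binds at positions 93–112; the product's 3' end on the top strand is position 191.
The reverse primer anneals to the top strand over positions 182–191, i.e. to AGCCACATAT.
Its sequence written 5'→3' is the reverse complement: ATATGTGGCT.

5'-ATATGTGGCT-3'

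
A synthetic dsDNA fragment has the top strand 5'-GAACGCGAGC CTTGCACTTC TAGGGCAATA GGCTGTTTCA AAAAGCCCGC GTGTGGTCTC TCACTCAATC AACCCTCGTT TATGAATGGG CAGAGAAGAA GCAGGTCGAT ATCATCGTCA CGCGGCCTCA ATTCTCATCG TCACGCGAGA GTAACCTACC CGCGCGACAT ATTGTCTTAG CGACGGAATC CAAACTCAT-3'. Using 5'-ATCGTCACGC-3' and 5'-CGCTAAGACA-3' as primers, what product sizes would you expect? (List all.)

69 bp, 46 bp

The forward primer ATCGTCACGC matches the top strand at positions 114–123, 137–146.
The reverse primer's reverse complement is TGTCTTAGCG, matching at positions 173–182.
Each forward site pairs with the reverse site to give a product ending at position 182: sizes 69, 46 bp.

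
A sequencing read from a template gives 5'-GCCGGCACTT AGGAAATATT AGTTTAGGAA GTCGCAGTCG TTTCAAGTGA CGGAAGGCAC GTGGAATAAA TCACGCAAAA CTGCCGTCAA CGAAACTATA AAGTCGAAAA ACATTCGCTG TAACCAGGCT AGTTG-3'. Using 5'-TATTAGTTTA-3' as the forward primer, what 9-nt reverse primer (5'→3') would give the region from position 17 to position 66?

The product's 3' end on the top strand is position 66.
The reverse primer anneals to the top strand over positions 58–66, i.e. to CACGTGGAA.
Its sequence written 5'→3' is the reverse complement: TTCCACGTG.

5'-TTCCACGTG-3'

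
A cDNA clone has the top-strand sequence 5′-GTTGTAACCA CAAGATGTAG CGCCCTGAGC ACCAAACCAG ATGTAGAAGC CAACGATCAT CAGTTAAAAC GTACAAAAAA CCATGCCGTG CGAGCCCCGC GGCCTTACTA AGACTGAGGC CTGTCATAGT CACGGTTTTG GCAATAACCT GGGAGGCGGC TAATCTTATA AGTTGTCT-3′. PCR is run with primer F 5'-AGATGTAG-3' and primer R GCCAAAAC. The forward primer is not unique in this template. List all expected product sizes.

130 bp, 104 bp

The forward primer AGATGTAG matches the top strand at positions 13–20, 39–46.
The reverse primer's reverse complement is GTTTTGGC, matching at positions 135–142.
Each forward site pairs with the reverse site to give a product ending at position 142: sizes 130, 104 bp.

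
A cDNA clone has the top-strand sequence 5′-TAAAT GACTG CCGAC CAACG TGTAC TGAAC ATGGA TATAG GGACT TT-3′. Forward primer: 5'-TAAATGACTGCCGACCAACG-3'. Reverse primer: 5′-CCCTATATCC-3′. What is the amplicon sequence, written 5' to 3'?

5'-TAAATGACTGCCGACCAACGTGTACTGAACATGGATATAGGG-3'

Scanning the template, TAAATGACTGCCGACCAACG occurs at positions 1–20; this primer anneals to the bottom strand there with its 3' end pointing downstream.
The reverse primer's reverse complement is GGATATAGGG, which matches the template at positions 33–42.
The product is the template from position 1 through 42 (42 bp).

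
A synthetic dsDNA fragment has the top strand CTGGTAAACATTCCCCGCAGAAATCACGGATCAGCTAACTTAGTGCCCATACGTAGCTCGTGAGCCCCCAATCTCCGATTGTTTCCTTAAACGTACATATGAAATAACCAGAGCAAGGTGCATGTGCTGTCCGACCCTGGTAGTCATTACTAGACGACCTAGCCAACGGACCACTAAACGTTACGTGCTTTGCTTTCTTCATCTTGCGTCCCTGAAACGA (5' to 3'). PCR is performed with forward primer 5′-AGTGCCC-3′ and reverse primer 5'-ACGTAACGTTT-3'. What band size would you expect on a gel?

Scanning the template, AGTGCCC occurs at positions 42–48; this primer anneals to the bottom strand there with its 3' end pointing downstream.
Reverse complement of the reverse primer: AAACGTTACGT. This occurs on the top strand at positions 176–186.
The product runs from position 42 to position 186, so its length is 186 − 42 + 1 = 145 bp.

145 bp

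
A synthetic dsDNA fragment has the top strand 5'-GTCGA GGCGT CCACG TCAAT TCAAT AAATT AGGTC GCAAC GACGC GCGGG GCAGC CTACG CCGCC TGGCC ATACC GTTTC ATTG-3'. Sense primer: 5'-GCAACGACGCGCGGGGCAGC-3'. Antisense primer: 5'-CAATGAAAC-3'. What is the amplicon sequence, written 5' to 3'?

The forward primer matches the template at positions 36–55.
Reverse complement of the reverse primer: GTTTCATTG. This occurs on the top strand at positions 76–84.
The product is the template from position 36 through 84 (49 bp).

5'-GCAACGACGCGCGGGGCAGCCTACGCCGCCTGGCCATACCGTTTCATTG-3'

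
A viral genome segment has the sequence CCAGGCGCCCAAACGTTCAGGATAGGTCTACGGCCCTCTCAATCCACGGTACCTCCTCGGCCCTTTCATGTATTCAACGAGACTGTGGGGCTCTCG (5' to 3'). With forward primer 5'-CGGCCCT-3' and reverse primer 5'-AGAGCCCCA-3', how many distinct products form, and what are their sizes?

The forward primer CGGCCCT matches the top strand at positions 31–37, 58–64.
The reverse primer's reverse complement is TGGGGCTCT, matching at positions 86–94.
Each forward site pairs with the reverse site to give a product ending at position 94: sizes 64, 37 bp.

Two products: 64 bp, 37 bp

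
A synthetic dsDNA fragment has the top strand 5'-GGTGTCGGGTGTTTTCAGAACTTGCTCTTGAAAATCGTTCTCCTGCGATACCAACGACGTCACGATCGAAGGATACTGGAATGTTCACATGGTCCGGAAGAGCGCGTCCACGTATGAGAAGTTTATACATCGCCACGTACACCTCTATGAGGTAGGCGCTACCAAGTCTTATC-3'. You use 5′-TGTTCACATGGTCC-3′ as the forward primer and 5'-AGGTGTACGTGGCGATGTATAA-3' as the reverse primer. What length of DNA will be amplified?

63 bp

Scanning the template, TGTTCACATGGTCC occurs at positions 82–95; this primer anneals to the bottom strand there with its 3' end pointing downstream.
The reverse primer's reverse complement is TTATACATCGCCACGTACACCT, which matches the template at positions 123–144.
The product runs from position 82 to position 144, so its length is 144 − 82 + 1 = 63 bp.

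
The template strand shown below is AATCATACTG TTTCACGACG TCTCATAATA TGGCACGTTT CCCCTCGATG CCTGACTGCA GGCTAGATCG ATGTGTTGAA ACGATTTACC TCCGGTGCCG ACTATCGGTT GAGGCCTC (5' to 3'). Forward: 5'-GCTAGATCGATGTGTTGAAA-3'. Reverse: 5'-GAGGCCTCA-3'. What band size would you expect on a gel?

The forward primer matches the template at positions 62–81.
The reverse primer's reverse complement is TGAGGCCTC, which matches the template at positions 110–118.
Product length = (reverse-primer end) − (forward-primer start) + 1 = 118 − 62 + 1 = 57 bp.

57 bp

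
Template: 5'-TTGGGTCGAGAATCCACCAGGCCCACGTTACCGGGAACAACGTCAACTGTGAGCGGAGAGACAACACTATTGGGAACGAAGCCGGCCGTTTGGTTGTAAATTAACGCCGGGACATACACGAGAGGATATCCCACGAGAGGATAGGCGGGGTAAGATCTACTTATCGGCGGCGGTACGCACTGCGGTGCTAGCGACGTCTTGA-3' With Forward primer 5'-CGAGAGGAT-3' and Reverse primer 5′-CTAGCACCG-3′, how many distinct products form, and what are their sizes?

The forward primer CGAGAGGAT matches the top strand at positions 119–127, 134–142.
The reverse primer's reverse complement is CGGTGCTAG, matching at positions 183–191.
Each forward site pairs with the reverse site to give a product ending at position 191: sizes 73, 58 bp.

Two products: 73 bp, 58 bp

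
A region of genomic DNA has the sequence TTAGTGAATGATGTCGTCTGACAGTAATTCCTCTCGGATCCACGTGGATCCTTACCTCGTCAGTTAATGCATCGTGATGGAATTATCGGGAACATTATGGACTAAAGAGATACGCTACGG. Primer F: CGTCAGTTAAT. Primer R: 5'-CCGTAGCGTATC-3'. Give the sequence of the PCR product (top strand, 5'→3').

The forward primer matches the template at positions 58–68.
The reverse primer's reverse complement is GATACGCTACGG, which matches the template at positions 109–120.
The product is the template from position 58 through 120 (63 bp).

5'-CGTCAGTTAATGCATCGTGATGGAATTATCGGGAACATTATGGACTAAAGAGATACGCTACGG-3'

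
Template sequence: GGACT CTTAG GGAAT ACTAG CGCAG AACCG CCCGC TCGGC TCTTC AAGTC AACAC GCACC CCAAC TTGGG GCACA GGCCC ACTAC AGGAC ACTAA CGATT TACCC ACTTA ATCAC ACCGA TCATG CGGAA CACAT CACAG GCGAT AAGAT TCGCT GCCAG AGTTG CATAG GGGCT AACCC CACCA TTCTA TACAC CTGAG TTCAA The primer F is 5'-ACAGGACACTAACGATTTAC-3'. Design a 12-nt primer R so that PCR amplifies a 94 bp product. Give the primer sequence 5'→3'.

5'-TTAGCCCCTATG-3'

The forward primer binds at positions 84–103, so a 94 bp product ends at position 84 + 94 − 1 = 177.
The reverse primer anneals to the top strand over positions 166–177, i.e. to CATAGGGGCTAA.
Its sequence written 5'→3' is the reverse complement: TTAGCCCCTATG.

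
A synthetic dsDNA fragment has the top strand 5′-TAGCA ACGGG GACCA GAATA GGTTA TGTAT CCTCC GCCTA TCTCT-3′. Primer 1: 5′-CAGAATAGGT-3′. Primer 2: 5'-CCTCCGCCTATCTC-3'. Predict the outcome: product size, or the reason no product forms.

Primer 1 (CAGAATAGGT) matches the top strand at positions 14–23 (3' end points downstream).
Primer 2 (CCTCCGCCTATCTC) also matches the top strand directly, at positions 31–44 — its reverse complement GAGATAGGCGGAGG is not present.
Both primers anneal to the bottom strand with 3' ends pointing the same way, so neither can prime synthesis back toward the other.

No product — both primers anneal to the same strand and extend in the same direction.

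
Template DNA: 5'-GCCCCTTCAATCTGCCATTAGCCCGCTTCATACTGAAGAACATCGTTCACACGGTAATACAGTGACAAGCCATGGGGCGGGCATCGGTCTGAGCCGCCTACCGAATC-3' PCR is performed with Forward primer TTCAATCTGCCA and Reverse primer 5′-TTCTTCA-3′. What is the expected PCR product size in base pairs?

35 bp

The forward primer matches the template at positions 6–17.
Taking the reverse complement of TTCTTCA gives TGAAGAA, found at positions 34–40 on the template; the primer anneals here to the top strand with its 3' end pointing upstream.
The product runs from position 6 to position 40, so its length is 40 − 6 + 1 = 35 bp.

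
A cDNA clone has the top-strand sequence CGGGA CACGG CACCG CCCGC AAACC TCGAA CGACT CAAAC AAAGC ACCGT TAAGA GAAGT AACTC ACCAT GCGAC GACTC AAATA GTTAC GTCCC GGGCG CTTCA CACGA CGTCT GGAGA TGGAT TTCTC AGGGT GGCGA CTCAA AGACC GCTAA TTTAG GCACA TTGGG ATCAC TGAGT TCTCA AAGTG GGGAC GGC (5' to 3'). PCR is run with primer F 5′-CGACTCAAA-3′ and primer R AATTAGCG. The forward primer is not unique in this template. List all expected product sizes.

The forward primer CGACTCAAA matches the top strand at positions 31–39, 75–83, 138–146.
The reverse primer's reverse complement is CGCTAATT, matching at positions 150–157.
Each forward site pairs with the reverse site to give a product ending at position 157: sizes 127, 83, 20 bp.

127 bp, 83 bp, 20 bp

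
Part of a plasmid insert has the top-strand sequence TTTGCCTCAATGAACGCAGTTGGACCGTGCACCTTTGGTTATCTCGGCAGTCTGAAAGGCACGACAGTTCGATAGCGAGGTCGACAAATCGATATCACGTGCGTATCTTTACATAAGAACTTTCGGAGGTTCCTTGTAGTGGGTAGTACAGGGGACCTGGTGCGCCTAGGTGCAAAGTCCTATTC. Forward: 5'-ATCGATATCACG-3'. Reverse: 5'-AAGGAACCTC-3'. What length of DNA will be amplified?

Scanning the template, ATCGATATCACG occurs at positions 88–99; this primer anneals to the bottom strand there with its 3' end pointing downstream.
The reverse primer's reverse complement is GAGGTTCCTT, which matches the template at positions 126–135.
Product length = (reverse-primer end) − (forward-primer start) + 1 = 135 − 88 + 1 = 48 bp.

48 bp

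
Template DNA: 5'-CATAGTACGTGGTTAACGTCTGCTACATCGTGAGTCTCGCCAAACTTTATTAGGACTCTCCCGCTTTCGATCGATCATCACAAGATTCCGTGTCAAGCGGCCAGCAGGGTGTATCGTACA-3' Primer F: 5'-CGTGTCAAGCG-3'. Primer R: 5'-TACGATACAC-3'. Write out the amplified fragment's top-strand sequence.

5'-CGTGTCAAGCGGCCAGCAGGGTGTATCGTA-3'

Scanning the template, CGTGTCAAGCG occurs at positions 89–99; this primer anneals to the bottom strand there with its 3' end pointing downstream.
Reverse complement of the reverse primer: GTGTATCGTA. This occurs on the top strand at positions 109–118.
The product is the template from position 89 through 118 (30 bp).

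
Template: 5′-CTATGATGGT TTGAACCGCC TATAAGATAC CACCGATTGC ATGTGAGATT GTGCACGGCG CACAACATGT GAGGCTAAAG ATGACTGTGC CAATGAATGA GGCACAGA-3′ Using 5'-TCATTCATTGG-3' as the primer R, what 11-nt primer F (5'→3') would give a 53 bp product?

The reverse primer's reverse complement CCAATGAATGA matches the template at positions 90–100, so the product ends at position 100.
A 53 bp product then starts at position 100 − 53 + 1 = 48.
The forward primer is identical to the top strand there: ATTGTGCACGG.

5'-ATTGTGCACGG-3'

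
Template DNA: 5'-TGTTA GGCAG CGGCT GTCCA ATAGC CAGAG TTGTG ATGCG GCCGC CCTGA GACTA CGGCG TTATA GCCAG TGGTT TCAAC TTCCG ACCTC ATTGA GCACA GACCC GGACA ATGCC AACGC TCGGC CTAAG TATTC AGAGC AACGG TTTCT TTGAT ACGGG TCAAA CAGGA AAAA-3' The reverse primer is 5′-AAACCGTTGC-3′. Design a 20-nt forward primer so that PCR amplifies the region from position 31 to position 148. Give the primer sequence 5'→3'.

5'-TTGTGATGCGGCCGCCCTGA-3'

The reverse primer's reverse complement GCAACGGTTT matches the template at positions 139–148; the product starts at position 31.
The forward primer is identical to the top strand over positions 31–50: TTGTGATGCGGCCGCCCTGA.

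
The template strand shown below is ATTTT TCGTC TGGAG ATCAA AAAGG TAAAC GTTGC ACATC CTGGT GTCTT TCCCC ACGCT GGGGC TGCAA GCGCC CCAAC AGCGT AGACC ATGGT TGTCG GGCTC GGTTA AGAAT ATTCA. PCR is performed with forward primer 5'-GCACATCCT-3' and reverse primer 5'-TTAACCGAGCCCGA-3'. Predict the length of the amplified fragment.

Scanning the template, GCACATCCT occurs at positions 34–42; this primer anneals to the bottom strand there with its 3' end pointing downstream.
Taking the reverse complement of TTAACCGAGCCCGA gives TCGGGCTCGGTTAA, found at positions 98–111 on the template; the primer anneals here to the top strand with its 3' end pointing upstream.
The product runs from position 34 to position 111, so its length is 111 − 34 + 1 = 78 bp.

78 bp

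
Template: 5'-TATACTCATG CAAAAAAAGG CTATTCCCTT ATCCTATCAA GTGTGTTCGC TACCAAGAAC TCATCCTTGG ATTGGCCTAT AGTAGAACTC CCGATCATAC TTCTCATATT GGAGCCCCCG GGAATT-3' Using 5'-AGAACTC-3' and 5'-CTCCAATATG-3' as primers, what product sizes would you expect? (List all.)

59 bp, 31 bp

The forward primer AGAACTC matches the top strand at positions 56–62, 84–90.
The reverse primer's reverse complement is CATATTGGAG, matching at positions 105–114.
Each forward site pairs with the reverse site to give a product ending at position 114: sizes 59, 31 bp.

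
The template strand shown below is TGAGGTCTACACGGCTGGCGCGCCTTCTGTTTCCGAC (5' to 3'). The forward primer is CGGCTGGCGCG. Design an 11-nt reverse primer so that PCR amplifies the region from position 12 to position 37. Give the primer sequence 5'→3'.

The product's 3' end on the top strand is position 37.
The reverse primer anneals to the top strand over positions 27–37, i.e. to CTGTTTCCGAC.
Its sequence written 5'→3' is the reverse complement: GTCGGAAACAG.

5'-GTCGGAAACAG-3'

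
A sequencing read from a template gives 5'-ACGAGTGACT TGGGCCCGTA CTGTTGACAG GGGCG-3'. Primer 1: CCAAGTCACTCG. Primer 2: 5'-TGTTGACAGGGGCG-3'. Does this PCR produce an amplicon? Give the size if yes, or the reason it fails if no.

Primer 1 (CCAAGTCACTCG) has reverse complement CGAGTGACTTGG, which matches the top strand at positions 2–13; primer 1 anneals to the top strand there with its 3' end pointing upstream toward position 2.
Primer 2 (TGTTGACAGGGGCG) matches the top strand directly at positions 22–35; it anneals to the bottom strand with its 3' end pointing downstream toward position 35.
The 3' ends diverge (primer 1 extends toward position 1, primer 2 toward position 35), so the primers never converge on a shared product.

No product — the primers' 3' ends point away from each other.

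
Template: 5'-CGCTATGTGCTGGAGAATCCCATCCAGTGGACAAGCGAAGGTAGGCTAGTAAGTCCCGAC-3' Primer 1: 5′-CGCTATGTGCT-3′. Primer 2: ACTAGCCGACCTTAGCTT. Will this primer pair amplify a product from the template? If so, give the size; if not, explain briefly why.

No product — primer 2 has no binding site in the template.

Primer 2 (ACTAGCCGACCTTAGCTT) does not match the top strand, and its reverse complement AAGCTAAGGTCGGCTAGT does not match either.
With no annealing site for primer 2, no amplification occurs.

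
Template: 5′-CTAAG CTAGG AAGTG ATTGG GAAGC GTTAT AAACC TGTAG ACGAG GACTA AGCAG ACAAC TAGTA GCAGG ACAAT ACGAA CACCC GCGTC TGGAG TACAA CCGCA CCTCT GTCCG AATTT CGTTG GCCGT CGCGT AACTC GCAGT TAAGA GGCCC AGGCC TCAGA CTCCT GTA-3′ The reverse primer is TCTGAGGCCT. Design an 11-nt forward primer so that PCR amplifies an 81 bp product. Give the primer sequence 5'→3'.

5'-CGCGTCTGGAG-3'

The reverse primer's reverse complement AGGCCTCAGA matches the template at positions 156–165, so the product ends at position 165.
An 81 bp product then starts at position 165 − 81 + 1 = 85.
The forward primer is identical to the top strand there: CGCGTCTGGAG.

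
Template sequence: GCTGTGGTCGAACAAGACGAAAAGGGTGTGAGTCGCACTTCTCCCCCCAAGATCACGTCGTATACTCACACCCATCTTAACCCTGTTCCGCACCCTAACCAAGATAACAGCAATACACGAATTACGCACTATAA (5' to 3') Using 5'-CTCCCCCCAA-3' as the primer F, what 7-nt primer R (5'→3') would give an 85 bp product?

5'-GTAATTC-3'

The forward primer binds at positions 41–50, so an 85 bp product ends at position 41 + 85 − 1 = 125.
The reverse primer anneals to the top strand over positions 119–125, i.e. to GAATTAC.
Its sequence written 5'→3' is the reverse complement: GTAATTC.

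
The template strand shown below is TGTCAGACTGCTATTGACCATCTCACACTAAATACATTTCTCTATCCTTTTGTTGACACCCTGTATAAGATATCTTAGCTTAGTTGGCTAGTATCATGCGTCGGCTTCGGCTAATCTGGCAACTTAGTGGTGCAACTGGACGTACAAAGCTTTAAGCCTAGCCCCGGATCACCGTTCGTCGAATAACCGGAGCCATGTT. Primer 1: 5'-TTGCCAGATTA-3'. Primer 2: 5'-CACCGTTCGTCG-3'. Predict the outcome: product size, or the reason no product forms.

No product — the primers' 3' ends point away from each other.

Primer 1 (TTGCCAGATTA) has reverse complement TAATCTGGCAA, which matches the top strand at positions 112–122; primer 1 anneals to the top strand there with its 3' end pointing upstream toward position 112.
Primer 2 (CACCGTTCGTCG) matches the top strand directly at positions 170–181; it anneals to the bottom strand with its 3' end pointing downstream toward position 181.
The 3' ends diverge (primer 1 extends toward position 1, primer 2 toward position 199), so the primers never converge on a shared product.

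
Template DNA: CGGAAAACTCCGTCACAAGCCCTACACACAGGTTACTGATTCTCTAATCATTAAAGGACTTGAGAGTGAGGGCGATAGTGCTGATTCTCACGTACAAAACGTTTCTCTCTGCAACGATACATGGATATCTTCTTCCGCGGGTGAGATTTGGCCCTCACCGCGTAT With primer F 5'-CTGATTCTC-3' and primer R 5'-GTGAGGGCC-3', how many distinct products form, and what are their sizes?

Two products: 123 bp, 78 bp

The forward primer CTGATTCTC matches the top strand at positions 36–44, 81–89.
The reverse primer's reverse complement is GGCCCTCAC, matching at positions 150–158.
Each forward site pairs with the reverse site to give a product ending at position 158: sizes 123, 78 bp.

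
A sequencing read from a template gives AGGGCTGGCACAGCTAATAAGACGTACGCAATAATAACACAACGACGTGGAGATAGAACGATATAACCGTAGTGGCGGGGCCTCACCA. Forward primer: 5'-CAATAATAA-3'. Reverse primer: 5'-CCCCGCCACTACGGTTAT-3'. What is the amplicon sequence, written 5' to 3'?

5'-CAATAATAACACAACGACGTGGAGATAGAACGATATAACCGTAGTGGCGGGG-3'

The forward primer matches the template at positions 29–37.
The reverse primer's reverse complement is ATAACCGTAGTGGCGGGG, which matches the template at positions 63–80.
The product is the template from position 29 through 80 (52 bp).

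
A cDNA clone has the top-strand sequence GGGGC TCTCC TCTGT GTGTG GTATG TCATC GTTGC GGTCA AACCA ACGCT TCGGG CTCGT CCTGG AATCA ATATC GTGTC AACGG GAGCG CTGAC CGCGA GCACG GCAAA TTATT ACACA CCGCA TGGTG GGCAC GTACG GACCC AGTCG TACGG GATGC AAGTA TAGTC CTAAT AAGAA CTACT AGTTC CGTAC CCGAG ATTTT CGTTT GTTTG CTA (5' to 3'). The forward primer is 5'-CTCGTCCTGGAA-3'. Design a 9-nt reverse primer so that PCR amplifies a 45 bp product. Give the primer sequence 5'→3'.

5'-TCGCGGTCA-3'

The forward primer binds at positions 56–67, so a 45 bp product ends at position 56 + 45 − 1 = 100.
The reverse primer anneals to the top strand over positions 92–100, i.e. to TGACCGCGA.
Its sequence written 5'→3' is the reverse complement: TCGCGGTCA.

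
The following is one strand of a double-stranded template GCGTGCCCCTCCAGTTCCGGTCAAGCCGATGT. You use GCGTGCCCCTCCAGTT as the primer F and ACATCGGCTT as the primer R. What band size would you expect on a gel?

32 bp

The forward primer matches the template at positions 1–16.
Taking the reverse complement of ACATCGGCTT gives AAGCCGATGT, found at positions 23–32 on the template; the primer anneals here to the top strand with its 3' end pointing upstream.
Product length = (reverse-primer end) − (forward-primer start) + 1 = 32 − 1 + 1 = 32 bp.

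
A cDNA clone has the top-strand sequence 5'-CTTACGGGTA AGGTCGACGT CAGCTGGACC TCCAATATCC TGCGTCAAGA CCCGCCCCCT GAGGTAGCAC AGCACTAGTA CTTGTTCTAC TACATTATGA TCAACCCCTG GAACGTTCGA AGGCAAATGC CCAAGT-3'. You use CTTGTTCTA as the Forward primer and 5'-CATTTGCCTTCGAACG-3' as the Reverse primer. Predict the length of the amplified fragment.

The forward primer matches the template at positions 81–89.
Reverse complement of the reverse primer: CGTTCGAAGGCAAATG. This occurs on the top strand at positions 114–129.
The product runs from position 81 to position 129, so its length is 129 − 81 + 1 = 49 bp.

49 bp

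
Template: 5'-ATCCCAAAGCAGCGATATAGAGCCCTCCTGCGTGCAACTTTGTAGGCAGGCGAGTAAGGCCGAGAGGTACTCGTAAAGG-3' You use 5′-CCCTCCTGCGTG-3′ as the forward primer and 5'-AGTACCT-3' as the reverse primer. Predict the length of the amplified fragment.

The forward primer matches the template at positions 23–34.
The reverse primer's reverse complement is AGGTACT, which matches the template at positions 65–71.
The product runs from position 23 to position 71, so its length is 71 − 23 + 1 = 49 bp.

49 bp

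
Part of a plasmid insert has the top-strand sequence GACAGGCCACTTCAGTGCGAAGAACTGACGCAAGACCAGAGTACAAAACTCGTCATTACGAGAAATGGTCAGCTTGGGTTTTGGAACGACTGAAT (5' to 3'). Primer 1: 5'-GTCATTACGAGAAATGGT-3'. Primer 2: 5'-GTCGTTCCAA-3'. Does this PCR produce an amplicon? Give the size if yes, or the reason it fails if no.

Yes — a 39 bp product.

Primer 1 (GTCATTACGAGAAATGGT) matches the top strand at positions 52–69; it acts as a forward primer.
Primer 2's reverse complement is TTGGAACGAC, matching the top strand at positions 81–90; it acts as a reverse primer.
The 3' ends face each other across positions 52–90, giving a 39 bp product.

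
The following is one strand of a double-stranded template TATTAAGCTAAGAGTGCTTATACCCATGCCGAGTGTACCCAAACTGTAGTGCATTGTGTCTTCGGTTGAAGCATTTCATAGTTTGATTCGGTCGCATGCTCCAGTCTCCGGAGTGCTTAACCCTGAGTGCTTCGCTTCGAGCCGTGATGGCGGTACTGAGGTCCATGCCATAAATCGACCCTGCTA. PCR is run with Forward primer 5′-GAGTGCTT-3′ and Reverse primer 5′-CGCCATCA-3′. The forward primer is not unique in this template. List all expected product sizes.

The forward primer GAGTGCTT matches the top strand at positions 12–19, 111–118, 125–132.
The reverse primer's reverse complement is TGATGGCG, matching at positions 145–152.
Each forward site pairs with the reverse site to give a product ending at position 152: sizes 141, 42, 28 bp.

141 bp, 42 bp, 28 bp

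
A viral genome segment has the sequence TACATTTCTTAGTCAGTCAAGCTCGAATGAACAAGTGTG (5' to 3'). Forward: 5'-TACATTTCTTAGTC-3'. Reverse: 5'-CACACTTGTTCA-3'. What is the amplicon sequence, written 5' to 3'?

Scanning the template, TACATTTCTTAGTC occurs at positions 1–14; this primer anneals to the bottom strand there with its 3' end pointing downstream.
Taking the reverse complement of CACACTTGTTCA gives TGAACAAGTGTG, found at positions 28–39 on the template; the primer anneals here to the top strand with its 3' end pointing upstream.
The product is the template from position 1 through 39 (39 bp).

5'-TACATTTCTTAGTCAGTCAAGCTCGAATGAACAAGTGTG-3'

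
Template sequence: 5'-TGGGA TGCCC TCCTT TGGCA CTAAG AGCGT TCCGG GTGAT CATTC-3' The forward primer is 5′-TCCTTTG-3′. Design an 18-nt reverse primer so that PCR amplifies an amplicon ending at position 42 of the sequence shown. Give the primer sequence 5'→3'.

The forward primer binds at positions 11–17; the product's 3' end on the top strand is position 42.
The reverse primer anneals to the top strand over positions 25–42, i.e. to GAGCGTTCCGGGTGATCA.
Its sequence written 5'→3' is the reverse complement: TGATCACCCGGAACGCTC.

5'-TGATCACCCGGAACGCTC-3'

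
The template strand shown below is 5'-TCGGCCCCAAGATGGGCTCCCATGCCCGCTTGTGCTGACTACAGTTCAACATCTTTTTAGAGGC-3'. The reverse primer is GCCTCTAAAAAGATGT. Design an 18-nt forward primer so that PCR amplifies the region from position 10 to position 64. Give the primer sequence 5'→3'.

5'-AGATGGGCTCCCATGCCC-3'

The reverse primer's reverse complement ACATCTTTTTAGAGGC matches the template at positions 49–64; the product starts at position 10.
The forward primer is identical to the top strand over positions 10–27: AGATGGGCTCCCATGCCC.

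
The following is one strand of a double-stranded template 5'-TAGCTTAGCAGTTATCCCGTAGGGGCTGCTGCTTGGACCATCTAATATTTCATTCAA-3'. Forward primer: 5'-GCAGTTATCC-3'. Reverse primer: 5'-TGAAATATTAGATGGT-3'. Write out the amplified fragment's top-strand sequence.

Scanning the template, GCAGTTATCC occurs at positions 8–17; this primer anneals to the bottom strand there with its 3' end pointing downstream.
Reverse complement of the reverse primer: ACCATCTAATATTTCA. This occurs on the top strand at positions 37–52.
The product is the template from position 8 through 52 (45 bp).

5'-GCAGTTATCCCGTAGGGGCTGCTGCTTGGACCATCTAATATTTCA-3'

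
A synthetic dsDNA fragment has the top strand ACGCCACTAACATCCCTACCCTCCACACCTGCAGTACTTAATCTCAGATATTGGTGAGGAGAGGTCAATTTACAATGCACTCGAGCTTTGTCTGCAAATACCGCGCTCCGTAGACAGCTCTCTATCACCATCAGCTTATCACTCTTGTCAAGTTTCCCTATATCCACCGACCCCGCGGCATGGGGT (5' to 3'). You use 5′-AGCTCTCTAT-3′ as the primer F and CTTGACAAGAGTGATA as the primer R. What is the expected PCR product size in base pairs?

37 bp

Forward primer AGCTCTCTAT is found on the top strand at positions 116–125.
The reverse primer's reverse complement is TATCACTCTTGTCAAG, which matches the template at positions 137–152.
Amplicon spans positions 116–152: 37 bp.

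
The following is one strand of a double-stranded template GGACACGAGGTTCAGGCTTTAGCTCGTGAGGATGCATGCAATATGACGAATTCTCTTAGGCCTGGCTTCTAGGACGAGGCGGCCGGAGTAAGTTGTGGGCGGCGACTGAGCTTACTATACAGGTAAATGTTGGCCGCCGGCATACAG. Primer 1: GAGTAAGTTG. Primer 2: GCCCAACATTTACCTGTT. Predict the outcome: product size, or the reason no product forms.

No product — primer 2 has no binding site in the template.

Primer 2 (GCCCAACATTTACCTGTT) does not match the top strand, and its reverse complement AACAGGTAAATGTTGGGC does not match either.
With no annealing site for primer 2, no amplification occurs.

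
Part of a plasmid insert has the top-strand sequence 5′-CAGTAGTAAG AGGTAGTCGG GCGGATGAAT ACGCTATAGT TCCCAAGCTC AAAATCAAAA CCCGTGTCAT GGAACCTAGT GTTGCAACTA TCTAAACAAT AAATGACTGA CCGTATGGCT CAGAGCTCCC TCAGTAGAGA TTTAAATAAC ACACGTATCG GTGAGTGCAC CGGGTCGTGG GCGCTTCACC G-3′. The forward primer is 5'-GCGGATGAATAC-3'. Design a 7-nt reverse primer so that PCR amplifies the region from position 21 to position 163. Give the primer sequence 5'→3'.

5'-CACCGAT-3'

The product's 3' end on the top strand is position 163.
The reverse primer anneals to the top strand over positions 157–163, i.e. to ATCGGTG.
Its sequence written 5'→3' is the reverse complement: CACCGAT.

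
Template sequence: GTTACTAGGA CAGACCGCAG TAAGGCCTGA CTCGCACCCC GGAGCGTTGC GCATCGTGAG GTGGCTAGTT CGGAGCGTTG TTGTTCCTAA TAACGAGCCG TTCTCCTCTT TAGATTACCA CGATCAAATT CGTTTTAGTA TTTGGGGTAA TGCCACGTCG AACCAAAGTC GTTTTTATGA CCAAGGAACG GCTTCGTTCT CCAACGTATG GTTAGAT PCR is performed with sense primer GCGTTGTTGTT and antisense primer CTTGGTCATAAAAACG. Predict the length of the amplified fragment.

111 bp

Forward primer GCGTTGTTGTT is found on the top strand at positions 75–85.
Taking the reverse complement of CTTGGTCATAAAAACG gives CGTTTTTATGACCAAG, found at positions 170–185 on the template; the primer anneals here to the top strand with its 3' end pointing upstream.
Amplicon spans positions 75–185: 111 bp.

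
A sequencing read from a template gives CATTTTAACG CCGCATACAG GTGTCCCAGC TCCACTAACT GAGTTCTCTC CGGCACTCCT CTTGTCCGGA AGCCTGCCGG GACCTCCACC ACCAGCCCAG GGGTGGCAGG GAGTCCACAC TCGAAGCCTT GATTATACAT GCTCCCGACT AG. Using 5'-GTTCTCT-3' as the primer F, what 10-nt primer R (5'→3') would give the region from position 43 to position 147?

The product's 3' end on the top strand is position 147.
The reverse primer anneals to the top strand over positions 138–147, i.e. to CATGCTCCCG.
Its sequence written 5'→3' is the reverse complement: CGGGAGCATG.

5'-CGGGAGCATG-3'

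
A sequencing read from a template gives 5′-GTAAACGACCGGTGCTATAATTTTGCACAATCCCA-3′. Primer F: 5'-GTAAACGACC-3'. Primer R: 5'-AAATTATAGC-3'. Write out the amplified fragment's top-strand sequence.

The forward primer matches the template at positions 1–10.
Taking the reverse complement of AAATTATAGC gives GCTATAATTT, found at positions 14–23 on the template; the primer anneals here to the top strand with its 3' end pointing upstream.
The product is the template from position 1 through 23 (23 bp).

5'-GTAAACGACCGGTGCTATAATTT-3'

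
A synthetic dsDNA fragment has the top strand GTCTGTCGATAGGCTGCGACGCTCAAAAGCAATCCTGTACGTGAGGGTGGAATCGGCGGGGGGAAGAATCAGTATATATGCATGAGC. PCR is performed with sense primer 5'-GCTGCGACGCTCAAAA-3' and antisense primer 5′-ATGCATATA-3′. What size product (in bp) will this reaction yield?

Forward primer GCTGCGACGCTCAAAA is found on the top strand at positions 13–28.
Taking the reverse complement of ATGCATATA gives TATATGCAT, found at positions 75–83 on the template; the primer anneals here to the top strand with its 3' end pointing upstream.
Amplicon spans positions 13–83: 71 bp.

71 bp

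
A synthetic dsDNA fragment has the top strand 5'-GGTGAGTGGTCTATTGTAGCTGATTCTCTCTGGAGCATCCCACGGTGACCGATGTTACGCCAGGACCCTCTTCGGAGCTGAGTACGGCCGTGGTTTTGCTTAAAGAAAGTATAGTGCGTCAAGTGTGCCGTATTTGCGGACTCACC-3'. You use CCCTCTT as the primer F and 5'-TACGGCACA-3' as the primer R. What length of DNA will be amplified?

The forward primer matches the template at positions 66–72.
Taking the reverse complement of TACGGCACA gives TGTGCCGTA, found at positions 124–132 on the template; the primer anneals here to the top strand with its 3' end pointing upstream.
Product length = (reverse-primer end) − (forward-primer start) + 1 = 132 − 66 + 1 = 67 bp.

67 bp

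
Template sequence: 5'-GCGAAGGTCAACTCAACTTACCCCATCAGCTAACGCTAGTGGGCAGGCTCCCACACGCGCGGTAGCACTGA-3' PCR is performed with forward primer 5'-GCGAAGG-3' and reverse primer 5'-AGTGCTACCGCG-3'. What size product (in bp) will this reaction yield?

Forward primer GCGAAGG is found on the top strand at positions 1–7.
Reverse complement of the reverse primer: CGCGGTAGCACT. This occurs on the top strand at positions 58–69.
Amplicon spans positions 1–69: 69 bp.

69 bp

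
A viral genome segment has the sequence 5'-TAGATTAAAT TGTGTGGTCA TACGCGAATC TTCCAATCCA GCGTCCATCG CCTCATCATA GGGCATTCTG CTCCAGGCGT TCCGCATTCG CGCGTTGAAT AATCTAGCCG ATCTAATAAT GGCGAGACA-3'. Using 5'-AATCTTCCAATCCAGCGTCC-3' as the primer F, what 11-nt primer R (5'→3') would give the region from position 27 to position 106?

5'-TAGATTATTCA-3'

The product's 3' end on the top strand is position 106.
The reverse primer anneals to the top strand over positions 96–106, i.e. to TGAATAATCTA.
Its sequence written 5'→3' is the reverse complement: TAGATTATTCA.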